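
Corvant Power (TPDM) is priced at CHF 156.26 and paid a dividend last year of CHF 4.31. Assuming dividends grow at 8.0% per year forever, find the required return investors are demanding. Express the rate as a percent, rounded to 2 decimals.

Rearranging the constant-growth DDM: r = D₁/P₀ + g.
D₁ = 4.31 × (1 + 0.08) = 4.6548.
r = 4.6548 / 156.26 + 0.08 = 0.02979 + 0.08 = 0.10979

10.98%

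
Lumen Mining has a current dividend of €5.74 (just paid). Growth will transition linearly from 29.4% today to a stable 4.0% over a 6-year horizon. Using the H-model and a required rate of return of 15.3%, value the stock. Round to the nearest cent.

€91.54

H-model: P₀ = D₀[(1+g_L) + H(g_S−g_L)]/(r−g_L), with H = 6/2 = 3.
P₀ = 5.74 × [(1+0.04) + 3×(0.294−0.04)] / (0.153−0.04)
   = 5.74 × 1.8020 / 0.113 = 91.5352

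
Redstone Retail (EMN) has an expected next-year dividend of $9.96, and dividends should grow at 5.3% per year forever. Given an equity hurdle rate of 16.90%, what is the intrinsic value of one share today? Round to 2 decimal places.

Gordon growth model: P₀ = D₁/(r − g), with D₁ = 9.96 given directly.
P₀ = 9.9600 / (0.169 − 0.053) = 9.9600 / 0.116 = 85.8621

$85.86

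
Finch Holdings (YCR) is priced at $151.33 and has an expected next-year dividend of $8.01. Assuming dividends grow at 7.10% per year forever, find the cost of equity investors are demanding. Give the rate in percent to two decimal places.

12.39%

Rearranging the constant-growth DDM: r = D₁/P₀ + g.
r = 8.0100 / 151.33 + 0.071 = 0.05293 + 0.071 = 0.12393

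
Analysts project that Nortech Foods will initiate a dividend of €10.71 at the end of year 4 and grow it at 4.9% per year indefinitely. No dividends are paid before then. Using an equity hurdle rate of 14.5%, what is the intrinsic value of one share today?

Deferred-dividend DDM. At t=3 the remaining stream is a growing perpetuity with first payment D_4 = 10.71.
V_3 = D_4/(r−g) = 10.71/(0.145−0.049) = 111.5625
P₀ = V_3/(1+r)^3 = 111.5625/(1+0.145)^3 = 74.3193

€74.32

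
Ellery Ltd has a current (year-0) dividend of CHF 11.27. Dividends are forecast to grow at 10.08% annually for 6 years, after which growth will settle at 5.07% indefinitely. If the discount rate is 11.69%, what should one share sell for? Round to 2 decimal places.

CHF 228.24

Two-stage DDM. Project D₁…D_6 at 0.1008, terminal growth 0.0507, discount at r = 0.1169.
D_1 = 12.4060
D_2 = 13.6565
D_3 = 15.0331
D_4 = 16.5485
D_5 = 18.2165
D_6 = 20.0528
Terminal value at t=6: TV = D_7/(r−g) = 21.0694/(0.1169−0.0507) = 318.2696
P₀ = 12.4060/(1+0.1169)^1 + 13.6565/(1+0.1169)^2 + 15.0331/(1+0.1169)^3 + 16.5485/(1+0.1169)^4 + 18.2165/(1+0.1169)^5 + 20.0528/(1+0.1169)^6 + 318.2696/(1+0.1169)^6 = 228.2385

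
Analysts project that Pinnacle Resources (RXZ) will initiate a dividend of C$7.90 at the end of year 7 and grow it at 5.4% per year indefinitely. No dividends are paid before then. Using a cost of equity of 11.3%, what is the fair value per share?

Deferred-dividend DDM. At t=6 the remaining stream is a growing perpetuity with first payment D_7 = 7.90.
V_6 = D_7/(r−g) = 7.90/(0.113−0.054) = 133.8983
P₀ = V_6/(1+r)^6 = 133.8983/(1+0.113)^6 = 70.4375

C$70.44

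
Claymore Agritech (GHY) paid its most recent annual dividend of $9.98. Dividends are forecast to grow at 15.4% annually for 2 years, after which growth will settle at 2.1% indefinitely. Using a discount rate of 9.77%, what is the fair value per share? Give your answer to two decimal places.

$168.35

Two-stage DDM. Project D₁…D_2 at 0.154, terminal growth 0.021, discount at r = 0.0977.
D_1 = 11.5169
D_2 = 13.2905
Terminal value at t=2: TV = D_3/(r−g) = 13.5696/(0.0977−0.021) = 176.9182
P₀ = 11.5169/(1+0.0977)^1 + 13.2905/(1+0.0977)^2 + 176.9182/(1+0.0977)^2 = 168.3486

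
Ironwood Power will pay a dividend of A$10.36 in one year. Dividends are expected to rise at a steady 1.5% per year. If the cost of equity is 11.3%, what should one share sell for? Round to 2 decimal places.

Gordon growth model: P₀ = D₁/(r − g), with D₁ = 10.36 given directly.
P₀ = 10.3600 / (0.113 − 0.015) = 10.3600 / 0.098 = 105.7143

A$105.71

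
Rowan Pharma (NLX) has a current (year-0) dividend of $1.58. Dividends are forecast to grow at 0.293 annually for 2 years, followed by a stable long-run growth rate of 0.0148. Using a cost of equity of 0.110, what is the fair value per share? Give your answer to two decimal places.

$26.84

Two-stage DDM. Project D₁…D_2 at 0.293, terminal growth 0.0148, discount at r = 0.11.
D_1 = 2.0429
D_2 = 2.6415
Terminal value at t=2: TV = D_3/(r−g) = 2.6806/(0.11−0.0148) = 28.1577
P₀ = 2.0429/(1+0.11)^1 + 2.6415/(1+0.11)^2 + 28.1577/(1+0.11)^2 = 26.8379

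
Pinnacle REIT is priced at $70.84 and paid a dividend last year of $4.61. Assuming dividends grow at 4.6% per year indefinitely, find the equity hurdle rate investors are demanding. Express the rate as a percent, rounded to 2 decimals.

Rearranging the constant-growth DDM: r = D₁/P₀ + g.
D₁ = 4.61 × (1 + 0.046) = 4.8221.
r = 4.8221 / 70.84 + 0.046 = 0.06807 + 0.046 = 0.11407

11.41%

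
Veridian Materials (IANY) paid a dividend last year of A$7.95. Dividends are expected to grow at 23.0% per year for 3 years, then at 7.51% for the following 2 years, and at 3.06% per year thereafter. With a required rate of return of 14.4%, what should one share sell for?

A$124.94

Three-stage DDM. Project D₁…D_5; terminal Gordon value at t=5 with g = 0.0306; discount at r = 0.144.
D_1 = 9.7785
D_2 = 12.0276
D_3 = 14.7939
D_4 = 15.9049
D_5 = 17.0994
TV_5 = 17.6226/(0.144−0.0306) = 155.4022
P₀ = Σ Dₜ/(1+r)ᵗ + TV_5/(1+r)^5 = 124.9414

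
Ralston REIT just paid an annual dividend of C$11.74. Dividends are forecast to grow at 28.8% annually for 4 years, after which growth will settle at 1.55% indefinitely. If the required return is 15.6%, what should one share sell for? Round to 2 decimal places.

C$192.75

Two-stage DDM. Project D₁…D_4 at 0.288, terminal growth 0.0155, discount at r = 0.156.
D_1 = 15.1211
D_2 = 19.4760
D_3 = 25.0851
D_4 = 32.3096
Terminal value at t=4: TV = D_5/(r−g) = 32.8104/(0.156−0.0155) = 233.5260
P₀ = 15.1211/(1+0.156)^1 + 19.4760/(1+0.156)^2 + 25.0851/(1+0.156)^3 + 32.3096/(1+0.156)^4 + 233.5260/(1+0.156)^4 = 192.7544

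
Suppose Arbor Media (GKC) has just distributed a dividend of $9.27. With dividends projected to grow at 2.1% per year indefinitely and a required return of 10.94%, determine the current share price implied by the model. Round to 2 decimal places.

$107.07

Gordon growth model: P₀ = D₁/(r − g). D₁ = 9.27 × (1 + 0.021) = 9.4647.
P₀ = 9.4647 / (0.1094 − 0.021) = 9.4647 / 0.0884 = 107.0664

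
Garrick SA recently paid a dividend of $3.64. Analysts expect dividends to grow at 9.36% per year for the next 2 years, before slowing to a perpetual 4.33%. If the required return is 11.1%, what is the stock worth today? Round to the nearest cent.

$61.46

Two-stage DDM. Project D₁…D_2 at 0.0936, terminal growth 0.0433, discount at r = 0.111.
D_1 = 3.9807
D_2 = 4.3533
Terminal value at t=2: TV = D_3/(r−g) = 4.5418/(0.111−0.0433) = 67.0871
P₀ = 3.9807/(1+0.111)^1 + 4.3533/(1+0.111)^2 + 67.0871/(1+0.111)^2 = 61.4613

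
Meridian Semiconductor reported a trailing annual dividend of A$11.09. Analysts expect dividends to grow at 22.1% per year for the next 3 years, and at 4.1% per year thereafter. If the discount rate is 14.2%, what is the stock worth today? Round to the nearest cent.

Two-stage DDM. Project D₁…D_3 at 0.221, terminal growth 0.041, discount at r = 0.142.
D_1 = 13.5409
D_2 = 16.5334
D_3 = 20.1873
Terminal value at t=3: TV = D_4/(r−g) = 21.0150/(0.142−0.041) = 208.0692
P₀ = 13.5409/(1+0.142)^1 + 16.5334/(1+0.142)^2 + 20.1873/(1+0.142)^3 + 208.0692/(1+0.142)^3 = 177.7932

A$177.79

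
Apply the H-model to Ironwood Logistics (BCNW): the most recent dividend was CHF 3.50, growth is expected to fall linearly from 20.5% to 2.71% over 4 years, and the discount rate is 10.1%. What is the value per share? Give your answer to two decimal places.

CHF 65.50

H-model: P₀ = D₀[(1+g_L) + H(g_S−g_L)]/(r−g_L), with H = 4/2 = 2.
P₀ = 3.50 × [(1+0.0271) + 2×(0.205−0.0271)] / (0.101−0.0271)
   = 3.50 × 1.3829 / 0.0739 = 65.4959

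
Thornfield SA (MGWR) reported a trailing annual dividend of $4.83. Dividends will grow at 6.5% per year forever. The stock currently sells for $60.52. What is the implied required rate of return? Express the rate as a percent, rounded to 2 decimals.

15.00%

Rearranging the constant-growth DDM: r = D₁/P₀ + g.
D₁ = 4.83 × (1 + 0.065) = 5.1440.
r = 5.1440 / 60.52 + 0.065 = 0.08500 + 0.065 = 0.15000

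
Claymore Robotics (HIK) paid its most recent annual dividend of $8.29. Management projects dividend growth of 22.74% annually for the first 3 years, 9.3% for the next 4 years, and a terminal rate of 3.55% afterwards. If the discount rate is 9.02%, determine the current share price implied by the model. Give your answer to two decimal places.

$305.56

Three-stage DDM. Project D₁…D_7; terminal Gordon value at t=7 with g = 0.0355; discount at r = 0.0902.
D_1 = 10.1751
D_2 = 12.4890
D_3 = 15.3290
D_4 = 16.7546
D_5 = 18.3127
D_6 = 20.0158
D_7 = 21.8773
TV_7 = 22.6539/(0.0902−0.0355) = 414.1487
P₀ = Σ Dₜ/(1+r)ᵗ + TV_7/(1+r)^7 = 305.5598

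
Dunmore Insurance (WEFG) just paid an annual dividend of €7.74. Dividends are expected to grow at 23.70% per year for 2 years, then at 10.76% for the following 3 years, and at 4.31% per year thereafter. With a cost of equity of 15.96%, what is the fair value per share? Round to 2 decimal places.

Three-stage DDM. Project D₁…D_5; terminal Gordon value at t=5 with g = 0.0431; discount at r = 0.1596.
D_1 = 9.5744
D_2 = 11.8435
D_3 = 13.1179
D_4 = 14.5294
D_5 = 16.0927
TV_5 = 16.7863/(0.1596−0.0431) = 144.0885
P₀ = Σ Dₜ/(1+r)ᵗ + TV_5/(1+r)^5 = 109.9086

€109.91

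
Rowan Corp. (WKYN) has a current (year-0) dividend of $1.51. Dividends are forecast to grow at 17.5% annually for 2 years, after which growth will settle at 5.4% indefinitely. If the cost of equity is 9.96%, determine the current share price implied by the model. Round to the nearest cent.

Two-stage DDM. Project D₁…D_2 at 0.175, terminal growth 0.054, discount at r = 0.0996.
D_1 = 1.7743
D_2 = 2.0847
Terminal value at t=2: TV = D_3/(r−g) = 2.1973/(0.0996−0.054) = 48.1868
P₀ = 1.7743/(1+0.0996)^1 + 2.0847/(1+0.0996)^2 + 48.1868/(1+0.0996)^2 = 43.1905

$43.19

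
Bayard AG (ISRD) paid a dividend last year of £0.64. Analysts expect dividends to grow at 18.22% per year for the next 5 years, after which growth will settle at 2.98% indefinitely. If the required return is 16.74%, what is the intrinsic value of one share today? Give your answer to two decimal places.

Two-stage DDM. Project D₁…D_5 at 0.1822, terminal growth 0.0298, discount at r = 0.1674.
D_1 = 0.7566
D_2 = 0.8945
D_3 = 1.0574
D_4 = 1.2501
D_5 = 1.4779
Terminal value at t=5: TV = D_6/(r−g) = 1.5219/(0.1674−0.0298) = 11.0604
P₀ = 0.7566/(1+0.1674)^1 + 0.8945/(1+0.1674)^2 + 1.0574/(1+0.1674)^3 + 1.2501/(1+0.1674)^4 + 1.4779/(1+0.1674)^5 + 11.0604/(1+0.1674)^5 = 8.4250

£8.42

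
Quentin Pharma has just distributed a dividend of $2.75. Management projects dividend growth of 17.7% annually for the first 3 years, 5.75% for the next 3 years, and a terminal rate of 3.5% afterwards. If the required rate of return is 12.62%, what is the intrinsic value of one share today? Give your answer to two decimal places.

$46.83

Three-stage DDM. Project D₁…D_6; terminal Gordon value at t=6 with g = 0.035; discount at r = 0.1262.
D_1 = 3.2368
D_2 = 3.8097
D_3 = 4.4840
D_4 = 4.7418
D_5 = 5.0144
D_6 = 5.3028
TV_6 = 5.4884/(0.1262−0.035) = 60.1795
P₀ = Σ Dₜ/(1+r)ᵗ + TV_6/(1+r)^6 = 46.8270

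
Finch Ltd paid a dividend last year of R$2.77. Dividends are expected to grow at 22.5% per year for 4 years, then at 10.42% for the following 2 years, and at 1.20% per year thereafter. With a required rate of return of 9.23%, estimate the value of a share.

R$80.22

Three-stage DDM. Project D₁…D_6; terminal Gordon value at t=6 with g = 0.012; discount at r = 0.0923.
D_1 = 3.3933
D_2 = 4.1567
D_3 = 5.0920
D_4 = 6.2377
D_5 = 6.8877
D_6 = 7.6054
TV_6 = 7.6966/(0.0923−0.012) = 95.8483
P₀ = Σ Dₜ/(1+r)ᵗ + TV_6/(1+r)^6 = 80.2198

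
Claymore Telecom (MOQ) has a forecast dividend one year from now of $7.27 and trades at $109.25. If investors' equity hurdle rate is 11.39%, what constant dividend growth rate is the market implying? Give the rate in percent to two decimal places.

From P₀ = D₁/(r − g), the implied growth is g = r − D₁/P₀.
g = 0.1139 − 7.27/109.25 = 0.1139 − 0.06654 = 0.04736

4.74%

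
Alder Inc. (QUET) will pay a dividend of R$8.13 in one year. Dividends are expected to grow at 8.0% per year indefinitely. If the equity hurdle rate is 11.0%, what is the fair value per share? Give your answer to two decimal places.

R$271.00

Gordon growth model: P₀ = D₁/(r − g), with D₁ = 8.13 given directly.
P₀ = 8.1300 / (0.11 − 0.08) = 8.1300 / 0.03 = 271.0000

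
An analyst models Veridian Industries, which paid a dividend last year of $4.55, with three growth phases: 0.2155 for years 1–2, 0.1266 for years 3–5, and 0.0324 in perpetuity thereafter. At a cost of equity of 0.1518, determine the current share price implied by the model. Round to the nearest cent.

$65.42

Three-stage DDM. Project D₁…D_5; terminal Gordon value at t=5 with g = 0.0324; discount at r = 0.1518.
D_1 = 5.5305
D_2 = 6.7224
D_3 = 7.5734
D_4 = 8.5322
D_5 = 9.6124
TV_5 = 9.9238/(0.1518−0.0324) = 83.1140
P₀ = Σ Dₜ/(1+r)ᵗ + TV_5/(1+r)^5 = 65.4153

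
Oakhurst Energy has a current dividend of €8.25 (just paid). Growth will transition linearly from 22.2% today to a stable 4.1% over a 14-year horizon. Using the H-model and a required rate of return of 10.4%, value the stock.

€302.24

H-model: P₀ = D₀[(1+g_L) + H(g_S−g_L)]/(r−g_L), with H = 14/2 = 7.
P₀ = 8.25 × [(1+0.041) + 7×(0.222−0.041)] / (0.104−0.041)
   = 8.25 × 2.3080 / 0.063 = 302.2381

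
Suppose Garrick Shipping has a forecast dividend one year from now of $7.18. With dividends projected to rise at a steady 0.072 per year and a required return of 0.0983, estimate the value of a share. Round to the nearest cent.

$273.00

Gordon growth model: P₀ = D₁/(r − g), with D₁ = 7.18 given directly.
P₀ = 7.1800 / (0.0983 − 0.072) = 7.1800 / 0.0263 = 273.0038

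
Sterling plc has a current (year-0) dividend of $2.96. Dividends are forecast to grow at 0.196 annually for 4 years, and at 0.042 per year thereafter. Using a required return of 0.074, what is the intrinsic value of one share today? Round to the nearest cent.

Two-stage DDM. Project D₁…D_4 at 0.196, terminal growth 0.042, discount at r = 0.074.
D_1 = 3.5402
D_2 = 4.2340
D_3 = 5.0639
D_4 = 6.0564
Terminal value at t=4: TV = D_5/(r−g) = 6.3108/(0.074−0.042) = 197.2124
P₀ = 3.5402/(1+0.074)^1 + 4.2340/(1+0.074)^2 + 5.0639/(1+0.074)^3 + 6.0564/(1+0.074)^4 + 197.2124/(1+0.074)^4 = 163.8300

$163.83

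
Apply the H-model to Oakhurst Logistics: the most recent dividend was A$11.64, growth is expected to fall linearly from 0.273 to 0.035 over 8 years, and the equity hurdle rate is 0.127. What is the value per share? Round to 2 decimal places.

H-model: P₀ = D₀[(1+g_L) + H(g_S−g_L)]/(r−g_L), with H = 8/2 = 4.
P₀ = 11.64 × [(1+0.035) + 4×(0.273−0.035)] / (0.127−0.035)
   = 11.64 × 1.9870 / 0.092 = 251.3987

A$251.40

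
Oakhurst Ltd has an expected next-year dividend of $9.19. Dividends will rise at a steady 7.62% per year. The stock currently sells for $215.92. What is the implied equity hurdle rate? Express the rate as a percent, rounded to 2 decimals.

Rearranging the constant-growth DDM: r = D₁/P₀ + g.
r = 9.1900 / 215.92 + 0.0762 = 0.04256 + 0.0762 = 0.11876

11.88%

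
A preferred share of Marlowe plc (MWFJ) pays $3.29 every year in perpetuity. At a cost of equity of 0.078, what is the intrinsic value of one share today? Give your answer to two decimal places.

$42.18

Zero-growth DDM (perpetuity): P₀ = D/r = 3.29 / 0.078 = 42.1795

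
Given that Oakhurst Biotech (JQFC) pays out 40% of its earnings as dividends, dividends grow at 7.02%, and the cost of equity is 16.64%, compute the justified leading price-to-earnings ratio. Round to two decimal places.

4.16

Justified leading P/E = b/(r−g) = 0.40/(0.1664−0.0702) = 4.1580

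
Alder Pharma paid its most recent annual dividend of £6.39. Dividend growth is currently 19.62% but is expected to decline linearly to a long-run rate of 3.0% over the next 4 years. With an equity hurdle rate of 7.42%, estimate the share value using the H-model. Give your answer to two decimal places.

H-model: P₀ = D₀[(1+g_L) + H(g_S−g_L)]/(r−g_L), with H = 4/2 = 2.
P₀ = 6.39 × [(1+0.03) + 2×(0.1962−0.03)] / (0.0742−0.03)
   = 6.39 × 1.3624 / 0.0442 = 196.9624

£196.96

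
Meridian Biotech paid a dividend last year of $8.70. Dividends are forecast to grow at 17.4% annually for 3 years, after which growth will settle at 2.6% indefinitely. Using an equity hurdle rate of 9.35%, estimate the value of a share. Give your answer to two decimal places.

Two-stage DDM. Project D₁…D_3 at 0.174, terminal growth 0.026, discount at r = 0.0935.
D_1 = 10.2138
D_2 = 11.9910
D_3 = 14.0774
Terminal value at t=3: TV = D_4/(r−g) = 14.4434/(0.0935−0.026) = 213.9770
P₀ = 10.2138/(1+0.0935)^1 + 11.9910/(1+0.0935)^2 + 14.0774/(1+0.0935)^3 + 213.9770/(1+0.0935)^3 = 193.7829

$193.78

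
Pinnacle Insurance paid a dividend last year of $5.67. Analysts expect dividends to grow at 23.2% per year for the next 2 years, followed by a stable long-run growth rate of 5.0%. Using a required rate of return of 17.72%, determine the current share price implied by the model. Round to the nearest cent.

Two-stage DDM. Project D₁…D_2 at 0.232, terminal growth 0.05, discount at r = 0.1772.
D_1 = 6.9854
D_2 = 8.6061
Terminal value at t=2: TV = D_3/(r−g) = 9.0364/(0.1772−0.05) = 71.0406
P₀ = 6.9854/(1+0.1772)^1 + 8.6061/(1+0.1772)^2 + 71.0406/(1+0.1772)^2 = 63.4074

$63.41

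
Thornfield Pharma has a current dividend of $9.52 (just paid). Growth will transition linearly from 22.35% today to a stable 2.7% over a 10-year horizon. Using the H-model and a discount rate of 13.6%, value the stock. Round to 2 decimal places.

H-model: P₀ = D₀[(1+g_L) + H(g_S−g_L)]/(r−g_L), with H = 10/2 = 5.
P₀ = 9.52 × [(1+0.027) + 5×(0.2235−0.027)] / (0.136−0.027)
   = 9.52 × 2.0095 / 0.109 = 175.5086

$175.51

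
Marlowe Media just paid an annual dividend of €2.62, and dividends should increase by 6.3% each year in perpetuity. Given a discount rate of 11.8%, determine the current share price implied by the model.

Gordon growth model: P₀ = D₁/(r − g). D₁ = 2.62 × (1 + 0.063) = 2.7851.
P₀ = 2.7851 / (0.118 − 0.063) = 2.7851 / 0.055 = 50.6375

€50.64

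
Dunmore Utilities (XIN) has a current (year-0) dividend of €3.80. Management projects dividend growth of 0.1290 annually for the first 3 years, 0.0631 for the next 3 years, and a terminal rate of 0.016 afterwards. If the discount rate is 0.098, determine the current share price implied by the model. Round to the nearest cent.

€70.14

Three-stage DDM. Project D₁…D_6; terminal Gordon value at t=6 with g = 0.016; discount at r = 0.098.
D_1 = 4.2902
D_2 = 4.8436
D_3 = 5.4685
D_4 = 5.8135
D_5 = 6.1804
D_6 = 6.5703
TV_6 = 6.6755/(0.098−0.016) = 81.4081
P₀ = Σ Dₜ/(1+r)ᵗ + TV_6/(1+r)^6 = 70.1350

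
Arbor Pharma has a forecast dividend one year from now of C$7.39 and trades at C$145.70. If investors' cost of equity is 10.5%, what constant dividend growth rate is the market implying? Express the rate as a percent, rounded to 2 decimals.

5.43%

From P₀ = D₁/(r − g), the implied growth is g = r − D₁/P₀.
g = 0.105 − 7.39/145.70 = 0.105 − 0.05072 = 0.05428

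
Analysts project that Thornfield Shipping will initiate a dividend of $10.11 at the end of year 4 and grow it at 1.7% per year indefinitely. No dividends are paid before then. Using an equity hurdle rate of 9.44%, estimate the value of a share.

Deferred-dividend DDM. At t=3 the remaining stream is a growing perpetuity with first payment D_4 = 10.11.
V_3 = D_4/(r−g) = 10.11/(0.0944−0.017) = 130.6202
P₀ = V_3/(1+r)^3 = 130.6202/(1+0.0944)^3 = 99.6511

$99.65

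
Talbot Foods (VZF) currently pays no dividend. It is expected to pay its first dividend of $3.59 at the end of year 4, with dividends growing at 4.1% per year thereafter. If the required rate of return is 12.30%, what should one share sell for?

$30.91

Deferred-dividend DDM. At t=3 the remaining stream is a growing perpetuity with first payment D_4 = 3.59.
V_3 = D_4/(r−g) = 3.59/(0.123−0.041) = 43.7805
P₀ = V_3/(1+r)^3 = 43.7805/(1+0.123)^3 = 30.9130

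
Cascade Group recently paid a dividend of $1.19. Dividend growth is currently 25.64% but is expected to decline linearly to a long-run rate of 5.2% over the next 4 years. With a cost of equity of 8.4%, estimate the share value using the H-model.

$54.32

H-model: P₀ = D₀[(1+g_L) + H(g_S−g_L)]/(r−g_L), with H = 4/2 = 2.
P₀ = 1.19 × [(1+0.052) + 2×(0.2564−0.052)] / (0.084−0.052)
   = 1.19 × 1.4608 / 0.032 = 54.3235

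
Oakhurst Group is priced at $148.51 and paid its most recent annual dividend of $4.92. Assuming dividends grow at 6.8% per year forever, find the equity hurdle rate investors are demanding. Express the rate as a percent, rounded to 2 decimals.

Rearranging the constant-growth DDM: r = D₁/P₀ + g.
D₁ = 4.92 × (1 + 0.068) = 5.2546.
r = 5.2546 / 148.51 + 0.068 = 0.03538 + 0.068 = 0.10338

10.34%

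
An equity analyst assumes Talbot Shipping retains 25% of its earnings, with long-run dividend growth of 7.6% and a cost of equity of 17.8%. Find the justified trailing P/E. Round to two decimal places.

7.91

Payout ratio b = 1 − 0.25 = 0.75.
Justified trailing P/E = b(1+g)/(r−g) = 0.75×(1+0.076)/(0.178−0.076) = 7.9118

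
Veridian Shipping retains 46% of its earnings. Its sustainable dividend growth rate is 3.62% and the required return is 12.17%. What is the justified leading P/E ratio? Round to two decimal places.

6.32

Payout ratio b = 1 − 0.46 = 0.54.
Justified leading P/E = b/(r−g) = 0.54/(0.1217−0.0362) = 6.3158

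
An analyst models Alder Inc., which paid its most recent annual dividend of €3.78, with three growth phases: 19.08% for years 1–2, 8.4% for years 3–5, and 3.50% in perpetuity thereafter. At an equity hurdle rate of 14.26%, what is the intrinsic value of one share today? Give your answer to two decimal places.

Three-stage DDM. Project D₁…D_5; terminal Gordon value at t=5 with g = 0.035; discount at r = 0.1426.
D_1 = 4.5012
D_2 = 5.3601
D_3 = 5.8103
D_4 = 6.2984
D_5 = 6.8274
TV_5 = 7.0664/(0.1426−0.035) = 65.6728
P₀ = Σ Dₜ/(1+r)ᵗ + TV_5/(1+r)^5 = 52.8634

€52.86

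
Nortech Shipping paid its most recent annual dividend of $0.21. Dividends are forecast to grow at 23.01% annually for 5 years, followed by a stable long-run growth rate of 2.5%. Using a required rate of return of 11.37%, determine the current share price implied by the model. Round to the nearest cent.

Two-stage DDM. Project D₁…D_5 at 0.2301, terminal growth 0.025, discount at r = 0.1137.
D_1 = 0.2583
D_2 = 0.3178
D_3 = 0.3909
D_4 = 0.4808
D_5 = 0.5915
Terminal value at t=5: TV = D_6/(r−g) = 0.6062/(0.1137−0.025) = 6.8347
P₀ = 0.2583/(1+0.1137)^1 + 0.3178/(1+0.1137)^2 + 0.3909/(1+0.1137)^3 + 0.4808/(1+0.1137)^4 + 0.5915/(1+0.1137)^5 + 6.8347/(1+0.1137)^5 = 5.4180

$5.42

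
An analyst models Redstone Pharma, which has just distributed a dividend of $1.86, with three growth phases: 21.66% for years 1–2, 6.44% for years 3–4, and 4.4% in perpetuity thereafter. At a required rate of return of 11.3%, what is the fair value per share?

Three-stage DDM. Project D₁…D_4; terminal Gordon value at t=4 with g = 0.044; discount at r = 0.113.
D_1 = 2.2629
D_2 = 2.7530
D_3 = 2.9303
D_4 = 3.1190
TV_4 = 3.2563/(0.113−0.044) = 47.1921
P₀ = Σ Dₜ/(1+r)ᵗ + TV_4/(1+r)^4 = 39.1665

$39.17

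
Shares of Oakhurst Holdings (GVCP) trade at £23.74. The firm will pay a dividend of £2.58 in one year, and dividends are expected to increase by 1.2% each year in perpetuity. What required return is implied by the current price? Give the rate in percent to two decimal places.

Rearranging the constant-growth DDM: r = D₁/P₀ + g.
r = 2.5800 / 23.74 + 0.012 = 0.10868 + 0.012 = 0.12068

12.07%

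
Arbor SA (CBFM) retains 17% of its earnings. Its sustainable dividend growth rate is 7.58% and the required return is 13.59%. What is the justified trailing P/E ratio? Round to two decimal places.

14.86

Payout ratio b = 1 − 0.17 = 0.83.
Justified trailing P/E = b(1+g)/(r−g) = 0.83×(1+0.0758)/(0.1359−0.0758) = 14.8571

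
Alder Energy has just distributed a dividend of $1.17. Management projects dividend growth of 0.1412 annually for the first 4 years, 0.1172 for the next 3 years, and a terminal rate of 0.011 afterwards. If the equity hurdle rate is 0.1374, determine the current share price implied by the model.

$17.14

Three-stage DDM. Project D₁…D_7; terminal Gordon value at t=7 with g = 0.011; discount at r = 0.1374.
D_1 = 1.3352
D_2 = 1.5237
D_3 = 1.7389
D_4 = 1.9844
D_5 = 2.2170
D_6 = 2.4768
D_7 = 2.7671
TV_7 = 2.7975/(0.1374−0.011) = 22.1325
P₀ = Σ Dₜ/(1+r)ᵗ + TV_7/(1+r)^7 = 17.1390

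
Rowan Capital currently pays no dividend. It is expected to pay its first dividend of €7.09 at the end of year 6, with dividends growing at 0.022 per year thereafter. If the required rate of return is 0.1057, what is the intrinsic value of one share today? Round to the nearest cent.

€51.25

Deferred-dividend DDM. At t=5 the remaining stream is a growing perpetuity with first payment D_6 = 7.09.
V_5 = D_6/(r−g) = 7.09/(0.1057−0.022) = 84.7073
P₀ = V_5/(1+r)^5 = 84.7073/(1+0.1057)^5 = 51.2548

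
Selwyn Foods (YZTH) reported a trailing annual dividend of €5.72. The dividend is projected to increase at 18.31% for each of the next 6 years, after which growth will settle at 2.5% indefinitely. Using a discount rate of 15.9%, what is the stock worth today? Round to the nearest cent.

Two-stage DDM. Project D₁…D_6 at 0.1831, terminal growth 0.025, discount at r = 0.159.
D_1 = 6.7673
D_2 = 8.0064
D_3 = 9.4724
D_4 = 11.2068
D_5 = 13.2588
D_6 = 15.6865
Terminal value at t=6: TV = D_7/(r−g) = 16.0786/(0.159−0.025) = 119.9897
P₀ = 6.7673/(1+0.159)^1 + 8.0064/(1+0.159)^2 + 9.4724/(1+0.159)^3 + 11.2068/(1+0.159)^4 + 13.2588/(1+0.159)^5 + 15.6865/(1+0.159)^6 + 119.9897/(1+0.159)^6 = 86.4105

€86.41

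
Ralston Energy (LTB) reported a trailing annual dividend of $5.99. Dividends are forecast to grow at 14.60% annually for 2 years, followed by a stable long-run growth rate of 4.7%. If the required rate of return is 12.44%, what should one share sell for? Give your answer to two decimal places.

Two-stage DDM. Project D₁…D_2 at 0.146, terminal growth 0.047, discount at r = 0.1244.
D_1 = 6.8645
D_2 = 7.8668
Terminal value at t=2: TV = D_3/(r−g) = 8.2365/(0.1244−0.047) = 106.4147
P₀ = 6.8645/(1+0.1244)^1 + 7.8668/(1+0.1244)^2 + 106.4147/(1+0.1244)^2 = 96.4980

$96.50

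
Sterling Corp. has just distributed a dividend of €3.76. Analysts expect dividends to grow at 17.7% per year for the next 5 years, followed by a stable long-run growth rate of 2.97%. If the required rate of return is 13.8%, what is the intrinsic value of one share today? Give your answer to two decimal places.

€63.13

Two-stage DDM. Project D₁…D_5 at 0.177, terminal growth 0.0297, discount at r = 0.138.
D_1 = 4.4255
D_2 = 5.2088
D_3 = 6.1308
D_4 = 7.2160
D_5 = 8.4932
Terminal value at t=5: TV = D_6/(r−g) = 8.7454/(0.138−0.0297) = 80.7518
P₀ = 4.4255/(1+0.138)^1 + 5.2088/(1+0.138)^2 + 6.1308/(1+0.138)^3 + 7.2160/(1+0.138)^4 + 8.4932/(1+0.138)^5 + 80.7518/(1+0.138)^5 = 63.1333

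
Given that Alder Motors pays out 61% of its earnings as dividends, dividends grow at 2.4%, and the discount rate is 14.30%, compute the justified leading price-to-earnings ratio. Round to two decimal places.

Justified leading P/E = b/(r−g) = 0.61/(0.143−0.024) = 5.1261

5.13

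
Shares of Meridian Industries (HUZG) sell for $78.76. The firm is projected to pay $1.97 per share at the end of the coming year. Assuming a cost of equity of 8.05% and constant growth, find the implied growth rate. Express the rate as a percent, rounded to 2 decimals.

5.55%

From P₀ = D₁/(r − g), the implied growth is g = r − D₁/P₀.
g = 0.0805 − 1.97/78.76 = 0.0805 − 0.02501 = 0.05549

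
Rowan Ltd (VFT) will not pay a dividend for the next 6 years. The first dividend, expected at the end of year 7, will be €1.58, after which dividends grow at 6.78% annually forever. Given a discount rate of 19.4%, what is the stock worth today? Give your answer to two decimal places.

Deferred-dividend DDM. At t=6 the remaining stream is a growing perpetuity with first payment D_7 = 1.58.
V_6 = D_7/(r−g) = 1.58/(0.194−0.0678) = 12.5198
P₀ = V_6/(1+r)^6 = 12.5198/(1+0.194)^6 = 4.3209

€4.32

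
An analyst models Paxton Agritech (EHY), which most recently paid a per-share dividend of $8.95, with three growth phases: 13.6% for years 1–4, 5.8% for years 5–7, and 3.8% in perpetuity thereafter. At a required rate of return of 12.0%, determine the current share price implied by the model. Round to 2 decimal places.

Three-stage DDM. Project D₁…D_7; terminal Gordon value at t=7 with g = 0.038; discount at r = 0.12.
D_1 = 10.1672
D_2 = 11.5499
D_3 = 13.1207
D_4 = 14.9052
D_5 = 15.7696
D_6 = 16.6843
D_7 = 17.6520
TV_7 = 18.3228/(0.12−0.038) = 223.4482
P₀ = Σ Dₜ/(1+r)ᵗ + TV_7/(1+r)^7 = 163.5593

$163.56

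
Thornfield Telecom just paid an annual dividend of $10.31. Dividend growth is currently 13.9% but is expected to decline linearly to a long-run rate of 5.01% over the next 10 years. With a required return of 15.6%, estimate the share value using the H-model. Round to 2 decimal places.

$145.51

H-model: P₀ = D₀[(1+g_L) + H(g_S−g_L)]/(r−g_L), with H = 10/2 = 5.
P₀ = 10.31 × [(1+0.0501) + 5×(0.139−0.0501)] / (0.156−0.0501)
   = 10.31 × 1.4946 / 0.1059 = 145.5083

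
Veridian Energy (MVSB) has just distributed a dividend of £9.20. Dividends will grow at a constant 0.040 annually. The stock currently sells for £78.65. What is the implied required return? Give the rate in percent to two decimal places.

Rearranging the constant-growth DDM: r = D₁/P₀ + g.
D₁ = 9.20 × (1 + 0.04) = 9.5680.
r = 9.5680 / 78.65 + 0.04 = 0.12165 + 0.04 = 0.16165

16.17%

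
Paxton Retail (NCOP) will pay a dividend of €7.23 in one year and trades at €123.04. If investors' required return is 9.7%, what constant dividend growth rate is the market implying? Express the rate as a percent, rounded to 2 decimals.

From P₀ = D₁/(r − g), the implied growth is g = r − D₁/P₀.
g = 0.097 − 7.23/123.04 = 0.097 − 0.05876 = 0.03824

3.82%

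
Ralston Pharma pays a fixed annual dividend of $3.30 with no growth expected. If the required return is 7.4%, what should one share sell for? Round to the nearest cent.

Zero-growth DDM (perpetuity): P₀ = D/r = 3.30 / 0.074 = 44.5946

$44.59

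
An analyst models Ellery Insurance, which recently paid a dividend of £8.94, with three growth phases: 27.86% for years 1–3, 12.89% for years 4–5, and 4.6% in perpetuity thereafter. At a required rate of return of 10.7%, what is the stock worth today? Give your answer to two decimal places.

£310.05

Three-stage DDM. Project D₁…D_5; terminal Gordon value at t=5 with g = 0.046; discount at r = 0.107.
D_1 = 11.4307
D_2 = 14.6153
D_3 = 18.6871
D_4 = 21.0959
D_5 = 23.8151
TV_5 = 24.9106/(0.107−0.046) = 408.3705
P₀ = Σ Dₜ/(1+r)ᵗ + TV_5/(1+r)^5 = 310.0507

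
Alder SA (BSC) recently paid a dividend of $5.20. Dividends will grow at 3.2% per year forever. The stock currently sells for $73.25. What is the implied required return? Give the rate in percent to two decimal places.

10.53%

Rearranging the constant-growth DDM: r = D₁/P₀ + g.
D₁ = 5.20 × (1 + 0.032) = 5.3664.
r = 5.3664 / 73.25 + 0.032 = 0.07326 + 0.032 = 0.10526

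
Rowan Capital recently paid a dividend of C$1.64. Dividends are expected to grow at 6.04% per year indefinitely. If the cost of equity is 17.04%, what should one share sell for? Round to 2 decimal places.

Gordon growth model: P₀ = D₁/(r − g). D₁ = 1.64 × (1 + 0.0604) = 1.7391.
P₀ = 1.7391 / (0.1704 − 0.0604) = 1.7391 / 0.11 = 15.8096

C$15.81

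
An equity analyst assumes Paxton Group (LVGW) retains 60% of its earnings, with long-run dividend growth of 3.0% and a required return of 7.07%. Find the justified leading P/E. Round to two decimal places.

9.83

Payout ratio b = 1 − 0.60 = 0.40.
Justified leading P/E = b/(r−g) = 0.40/(0.0707−0.03) = 9.8280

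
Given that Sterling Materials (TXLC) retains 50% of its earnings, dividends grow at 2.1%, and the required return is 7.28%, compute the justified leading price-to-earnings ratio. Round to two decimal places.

Payout ratio b = 1 − 0.50 = 0.50.
Justified leading P/E = b/(r−g) = 0.50/(0.0728−0.021) = 9.6525

9.65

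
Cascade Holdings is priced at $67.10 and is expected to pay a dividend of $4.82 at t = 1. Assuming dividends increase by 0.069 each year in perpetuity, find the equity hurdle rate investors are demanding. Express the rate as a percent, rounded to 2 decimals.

Rearranging the constant-growth DDM: r = D₁/P₀ + g.
r = 4.8200 / 67.10 + 0.069 = 0.07183 + 0.069 = 0.14083

14.08%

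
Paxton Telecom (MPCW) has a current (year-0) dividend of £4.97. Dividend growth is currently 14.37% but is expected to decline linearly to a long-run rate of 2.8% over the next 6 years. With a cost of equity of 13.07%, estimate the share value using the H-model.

H-model: P₀ = D₀[(1+g_L) + H(g_S−g_L)]/(r−g_L), with H = 6/2 = 3.
P₀ = 4.97 × [(1+0.028) + 3×(0.1437−0.028)] / (0.1307−0.028)
   = 4.97 × 1.3751 / 0.1027 = 66.5457

£66.55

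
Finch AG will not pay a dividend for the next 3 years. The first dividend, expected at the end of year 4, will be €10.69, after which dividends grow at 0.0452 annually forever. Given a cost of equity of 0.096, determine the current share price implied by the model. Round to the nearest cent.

€159.84

Deferred-dividend DDM. At t=3 the remaining stream is a growing perpetuity with first payment D_4 = 10.69.
V_3 = D_4/(r−g) = 10.69/(0.096−0.0452) = 210.4331
P₀ = V_3/(1+r)^3 = 210.4331/(1+0.096)^3 = 159.8388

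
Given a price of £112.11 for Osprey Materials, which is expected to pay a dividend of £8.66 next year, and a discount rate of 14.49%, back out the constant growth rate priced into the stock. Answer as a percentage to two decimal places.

From P₀ = D₁/(r − g), the implied growth is g = r − D₁/P₀.
g = 0.1449 − 8.66/112.11 = 0.1449 − 0.07725 = 0.06765

6.77%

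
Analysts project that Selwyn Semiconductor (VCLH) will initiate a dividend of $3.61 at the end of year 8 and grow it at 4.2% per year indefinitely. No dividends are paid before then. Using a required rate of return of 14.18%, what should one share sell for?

$14.30

Deferred-dividend DDM. At t=7 the remaining stream is a growing perpetuity with first payment D_8 = 3.61.
V_7 = D_8/(r−g) = 3.61/(0.1418−0.042) = 36.1723
P₀ = V_7/(1+r)^7 = 36.1723/(1+0.1418)^7 = 14.2970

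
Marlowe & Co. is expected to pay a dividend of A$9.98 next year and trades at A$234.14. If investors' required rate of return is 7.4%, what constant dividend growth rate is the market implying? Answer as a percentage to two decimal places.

From P₀ = D₁/(r − g), the implied growth is g = r − D₁/P₀.
g = 0.074 − 9.98/234.14 = 0.074 − 0.04262 = 0.03138

3.14%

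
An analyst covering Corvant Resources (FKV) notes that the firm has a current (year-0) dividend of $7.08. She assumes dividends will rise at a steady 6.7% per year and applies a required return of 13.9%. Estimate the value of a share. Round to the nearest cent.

Gordon growth model: P₀ = D₁/(r − g). D₁ = 7.08 × (1 + 0.067) = 7.5544.
P₀ = 7.5544 / (0.139 − 0.067) = 7.5544 / 0.072 = 104.9217

$104.92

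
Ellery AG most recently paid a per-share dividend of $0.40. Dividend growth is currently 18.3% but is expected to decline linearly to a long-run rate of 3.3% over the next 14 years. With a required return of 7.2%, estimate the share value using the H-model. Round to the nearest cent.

$21.36

H-model: P₀ = D₀[(1+g_L) + H(g_S−g_L)]/(r−g_L), with H = 14/2 = 7.
P₀ = 0.40 × [(1+0.033) + 7×(0.183−0.033)] / (0.072−0.033)
   = 0.40 × 2.0830 / 0.039 = 21.3641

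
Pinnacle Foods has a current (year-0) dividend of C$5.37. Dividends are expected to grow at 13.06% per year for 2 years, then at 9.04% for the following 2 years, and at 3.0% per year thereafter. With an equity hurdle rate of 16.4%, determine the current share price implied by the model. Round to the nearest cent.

Three-stage DDM. Project D₁…D_4; terminal Gordon value at t=4 with g = 0.03; discount at r = 0.164.
D_1 = 6.0713
D_2 = 6.8642
D_3 = 7.4848
D_4 = 8.1614
TV_4 = 8.4062/(0.164−0.03) = 62.7330
P₀ = Σ Dₜ/(1+r)ᵗ + TV_4/(1+r)^4 = 53.6470

C$53.65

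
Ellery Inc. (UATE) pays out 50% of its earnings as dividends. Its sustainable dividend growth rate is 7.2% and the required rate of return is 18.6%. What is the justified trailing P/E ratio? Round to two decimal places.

Justified trailing P/E = b(1+g)/(r−g) = 0.50×(1+0.072)/(0.186−0.072) = 4.7018

4.70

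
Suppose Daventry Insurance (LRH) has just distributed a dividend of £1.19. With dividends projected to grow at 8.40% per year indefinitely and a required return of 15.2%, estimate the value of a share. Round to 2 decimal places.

Gordon growth model: P₀ = D₁/(r − g). D₁ = 1.19 × (1 + 0.084) = 1.2900.
P₀ = 1.2900 / (0.152 − 0.084) = 1.2900 / 0.068 = 18.9700

£18.97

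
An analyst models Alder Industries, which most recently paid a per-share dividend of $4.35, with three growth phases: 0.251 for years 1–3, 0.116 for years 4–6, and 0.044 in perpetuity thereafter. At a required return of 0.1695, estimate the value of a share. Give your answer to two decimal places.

$68.00

Three-stage DDM. Project D₁…D_6; terminal Gordon value at t=6 with g = 0.044; discount at r = 0.1695.
D_1 = 5.4418
D_2 = 6.8078
D_3 = 8.5165
D_4 = 9.5044
D_5 = 10.6069
D_6 = 11.8373
TV_6 = 12.3582/(0.1695−0.044) = 98.4715
P₀ = Σ Dₜ/(1+r)ᵗ + TV_6/(1+r)^6 = 67.9969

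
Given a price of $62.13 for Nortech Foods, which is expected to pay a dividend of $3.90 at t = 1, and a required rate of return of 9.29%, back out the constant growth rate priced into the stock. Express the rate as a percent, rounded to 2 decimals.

3.01%

From P₀ = D₁/(r − g), the implied growth is g = r − D₁/P₀.
g = 0.0929 − 3.90/62.13 = 0.0929 − 0.06277 = 0.03013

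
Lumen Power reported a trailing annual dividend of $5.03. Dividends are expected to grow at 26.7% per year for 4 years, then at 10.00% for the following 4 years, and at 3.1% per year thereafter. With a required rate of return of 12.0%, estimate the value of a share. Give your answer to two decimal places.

Three-stage DDM. Project D₁…D_8; terminal Gordon value at t=8 with g = 0.031; discount at r = 0.12.
D_1 = 6.3730
D_2 = 8.0746
D_3 = 10.2305
D_4 = 12.9621
D_5 = 14.2583
D_6 = 15.6841
D_7 = 17.2525
D_8 = 18.9778
TV_8 = 19.5661/(0.12−0.031) = 219.8436
P₀ = Σ Dₜ/(1+r)ᵗ + TV_8/(1+r)^8 = 147.9434

$147.94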